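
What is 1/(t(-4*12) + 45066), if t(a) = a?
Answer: 1/45018 ≈ 2.2213e-5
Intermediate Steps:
1/(t(-4*12) + 45066) = 1/(-4*12 + 45066) = 1/(-48 + 45066) = 1/45018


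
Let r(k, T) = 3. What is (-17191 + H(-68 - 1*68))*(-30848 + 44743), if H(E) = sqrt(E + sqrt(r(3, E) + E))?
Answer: -238868945 + 13895*sqrt(-136 + I*sqrt(133)) ≈ -2.3886e+8 + 1.6219e+5*I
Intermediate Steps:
H(E) = sqrt(E + sqrt(3 + E))
(-17191 + H(-68 - 1*68))*(-30848 + 44743) = (-17191 + sqrt((-68 - 1*68) + sqrt(3 + (-68 - 1*68))))*(-30848 + 44743) = (-17191 + sqrt((-68 - 68) + sqrt(3 + (-68 - 68))))*13895 = (-17191 + sqrt(-136 + sqrt(3 - 136)))*13895 = (-17191 + sqrt(-136 + sqrt(-133)))*13895 = (-17191 + sqrt(-136 + I*sqrt(133)))*13895 = -238868945 + 13895*sqrt(-136 + I*sqrt(133))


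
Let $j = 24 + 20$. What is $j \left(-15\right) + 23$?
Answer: $-637$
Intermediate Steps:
$j = 44$
$j \left(-15\right) + 23 = 44 \left(-15\right) + 23 = -660 + 23 = -637$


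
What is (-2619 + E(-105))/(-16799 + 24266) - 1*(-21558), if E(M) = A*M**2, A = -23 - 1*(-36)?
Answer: 53704764/2489 ≈ 21577.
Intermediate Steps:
A = 13 (A = -23 + 36 = 13)
E(M) = 13*M**2
(-2619 + E(-105))/(-16799 + 24266) - 1*(-21558) = (-2619 + 13*(-105)**2)/(-16799 + 24266) - 1*(-21558) = (-2619 + 13*11025)/7467 + 21558 = (-2619 + 143325)*(1/7467) + 21558 = 140706*(1/7467) + 21558 = 46902/2489 + 21558 = 53704764/2489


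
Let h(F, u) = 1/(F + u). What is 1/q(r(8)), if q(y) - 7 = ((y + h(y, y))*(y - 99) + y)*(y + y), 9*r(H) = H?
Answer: -729/178292 ≈ -0.0040888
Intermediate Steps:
r(H) = H/9
q(y) = 7 + 2*y*(y + (-99 + y)*(y + 1/(2*y))) (q(y) = 7 + ((y + 1/(y + y))*(y - 99) + y)*(y + y) = 7 + ((y + 1/(2*y))*(-99 + y) + y)*(2*y) = 7 + ((-99 + y)*(y + 1/(2*y)) + y)*(2*y) = 7 + (y + (-99 + y)*(y + 1/(2*y)))*(2*y) = 7 + 2*y*(y + (-99 + y)*(y + 1/(2*y))))
1/q(r(8)) = 1/(-92 + (⅑)*8 - 196*((⅑)*8)² + 2*((⅑)*8)³) = 1/(-92 + 8/9 - 196*(8/9)² + 2*(8/9)³) = 1/(-92 + 8/9 - 196*64/81 + 2*(512/729)) = 1/(-92 + 8/9 - 12544/81 + 1024/729) = 1/(-178292/729) = -729/178292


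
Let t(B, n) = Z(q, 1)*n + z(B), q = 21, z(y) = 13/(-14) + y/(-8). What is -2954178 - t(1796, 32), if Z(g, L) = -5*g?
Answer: -20654148/7 ≈ -2.9506e+6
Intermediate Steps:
z(y) = -13/14 - y/8 (z(y) = 13*(-1/14) + y*(-⅛) = -13/14 - y/8)
t(B, n) = -13/14 - 105*n - B/8 (t(B, n) = (-5*21)*n + (-13/14 - B/8) = -105*n + (-13/14 - B/8) = -13/14 - 105*n - B/8)
-2954178 - t(1796, 32) = -2954178 - (-13/14 - 105*32 - ⅛*1796) = -2954178 - (-13/14 - 3360 - 449/2) = -2954178 - 1*(-25098/7) = -2954178 + 25098/7 = -20654148/7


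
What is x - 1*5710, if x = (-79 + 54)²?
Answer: -5085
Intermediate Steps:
x = 625 (x = (-25)² = 625)
x - 1*5710 = 625 - 1*5710 = 625 - 5710 = -5085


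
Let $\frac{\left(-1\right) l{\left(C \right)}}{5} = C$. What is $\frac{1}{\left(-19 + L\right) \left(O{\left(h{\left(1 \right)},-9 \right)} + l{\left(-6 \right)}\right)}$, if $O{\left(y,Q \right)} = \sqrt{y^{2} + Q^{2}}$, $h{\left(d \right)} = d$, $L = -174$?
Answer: $- \frac{15}{78937} + \frac{\sqrt{82}}{157874} \approx -0.00013267$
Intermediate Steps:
$l{\left(C \right)} = - 5 C$
$O{\left(y,Q \right)} = \sqrt{Q^{2} + y^{2}}$
$\frac{1}{\left(-19 + L\right) \left(O{\left(h{\left(1 \right)},-9 \right)} + l{\left(-6 \right)}\right)} = \frac{1}{\left(-19 - 174\right) \left(\sqrt{\left(-9\right)^{2} + 1^{2}} - -30\right)} = \frac{1}{\left(-193\right) \left(\sqrt{81 + 1} + 30\right)} = \frac{1}{\left(-193\right) \left(\sqrt{82} + 30\right)} = \frac{1}{\left(-193\right) \left(30 + \sqrt{82}\right)} = \frac{1}{-5790 - 193 \sqrt{82}}$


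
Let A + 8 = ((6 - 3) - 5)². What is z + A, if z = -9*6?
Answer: -58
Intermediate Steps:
A = -4 (A = -8 + ((6 - 3) - 5)² = -8 + (3 - 5)² = -8 + (-2)² = -8 + 4 = -4)
z = -54
z + A = -54 - 4 = -58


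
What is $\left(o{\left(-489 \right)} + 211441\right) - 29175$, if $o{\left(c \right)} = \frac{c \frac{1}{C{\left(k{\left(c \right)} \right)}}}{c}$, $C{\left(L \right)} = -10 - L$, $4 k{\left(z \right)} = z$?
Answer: $\frac{81837438}{449} \approx 1.8227 \cdot 10^{5}$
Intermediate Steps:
$k{\left(z \right)} = \frac{z}{4}$
$o{\left(c \right)} = \frac{1}{-10 - \frac{c}{4}}$ ($o{\left(c \right)} = \frac{c \frac{1}{-10 - \frac{c}{4}}}{c} = \frac{1}{-10 - \frac{c}{4}}$)
$\left(o{\left(-489 \right)} + 211441\right) - 29175 = \left(- \frac{4}{40 - 489} + 211441\right) - 29175 = \left(- \frac{4}{-449} + 211441\right) - 29175 = \left(\left(-4\right) \left(- \frac{1}{449}\right) + 211441\right) - 29175 = \left(\frac{4}{449} + 211441\right) - 29175 = \frac{94937013}{449} - 29175 = \frac{81837438}{449}$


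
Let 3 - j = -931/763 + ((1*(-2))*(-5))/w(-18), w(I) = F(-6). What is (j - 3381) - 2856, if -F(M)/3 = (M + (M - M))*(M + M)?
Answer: -73371739/11772 ≈ -6232.7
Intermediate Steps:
F(M) = -6*M**2 (F(M) = -3*(M + (M - M))*(M + M) = -3*(M + 0)*2*M = -3*M*2*M = -6*M**2)
w(I) = -216 (w(I) = -6*(-6)**2 = -6*36 = -216)
j = 50225/11772 (j = 3 - (-931/763 + ((1*(-2))*(-5))/(-216)) = 3 - (-931*1/763 - 2*(-5)*(-1/216)) = 3 - (-133/109 + 10*(-1/216)) = 3 - (-133/109 - 5/108) = 3 - 1*(-14909/11772) = 3 + 14909/11772 = 50225/11772 ≈ 4.2665)
(j - 3381) - 2856 = (50225/11772 - 3381) - 2856 = -39750907/11772 - 2856 = -73371739/11772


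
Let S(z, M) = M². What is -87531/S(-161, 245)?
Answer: -87531/60025 ≈ -1.4582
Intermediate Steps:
-87531/S(-161, 245) = -87531/(245²) = -87531/60025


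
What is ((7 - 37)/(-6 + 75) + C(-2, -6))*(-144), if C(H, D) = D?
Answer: 21312/23 ≈ 926.61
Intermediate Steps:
((7 - 37)/(-6 + 75) + C(-2, -6))*(-144) = ((7 - 37)/(-6 + 75) - 6)*(-144) = (-30/69 - 6)*(-144) = (-30*1/69 - 6)*(-144) = (-10/23 - 6)*(-144) = -148/23*(-144) = 21312/23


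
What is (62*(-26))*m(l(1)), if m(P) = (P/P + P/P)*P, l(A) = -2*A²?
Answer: 6448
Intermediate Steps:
m(P) = 2*P (m(P) = (1 + 1)*P = 2*P)
(62*(-26))*m(l(1)) = (62*(-26))*(2*(-2*1²)) = -3224*(-2*1) = -3224*(-2) = -1612*(-4) = 6448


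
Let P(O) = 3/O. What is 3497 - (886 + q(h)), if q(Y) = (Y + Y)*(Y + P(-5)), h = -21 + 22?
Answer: 13051/5 ≈ 2610.2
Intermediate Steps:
h = 1
q(Y) = 2*Y*(-⅗ + Y) (q(Y) = (Y + Y)*(Y + 3/(-5)) = (2*Y)*(Y + 3*(-⅕)) = (2*Y)*(Y - ⅗) = (2*Y)*(-⅗ + Y) = 2*Y*(-⅗ + Y))
3497 - (886 + q(h)) = 3497 - (886 + (⅖)*1*(-3 + 5*1)) = 3497 - (886 + (⅖)*1*(-3 + 5)) = 3497 - (886 + (⅖)*1*2) = 3497 - (886 + ⅘) = 3497 - 1*4434/5 = 3497 - 4434/5 = 13051/5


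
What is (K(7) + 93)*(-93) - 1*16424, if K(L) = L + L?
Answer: -26375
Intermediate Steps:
K(L) = 2*L
(K(7) + 93)*(-93) - 1*16424 = (2*7 + 93)*(-93) - 1*16424 = (14 + 93)*(-93) - 16424 = 107*(-93) - 16424 = -9951 - 16424 = -26375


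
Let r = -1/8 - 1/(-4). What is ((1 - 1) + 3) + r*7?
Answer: 31/8 ≈ 3.8750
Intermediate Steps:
r = 1/8 (r = -1*1/8 - 1*(-1/4) = -1/8 + 1/4 = 1/8 ≈ 0.12500)
((1 - 1) + 3) + r*7 = ((1 - 1) + 3) + (1/8)*7 = (0 + 3) + 7/8 = 3 + 7/8 = 31/8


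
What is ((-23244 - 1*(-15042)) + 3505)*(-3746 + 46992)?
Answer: -203126462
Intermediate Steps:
((-23244 - 1*(-15042)) + 3505)*(-3746 + 46992) = ((-23244 + 15042) + 3505)*43246 = (-8202 + 3505)*43246 = -4697*43246 = -203126462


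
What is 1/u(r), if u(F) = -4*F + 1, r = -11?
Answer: 1/45 ≈ 0.022222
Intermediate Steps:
u(F) = 1 - 4*F
1/u(r) = 1/(1 - 4*(-11)) = 1/(1 + 44) = 1/45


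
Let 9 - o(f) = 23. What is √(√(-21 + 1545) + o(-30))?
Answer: √(-14 + 2*√381) ≈ 5.0038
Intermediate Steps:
o(f) = -14 (o(f) = 9 - 1*23 = 9 - 23 = -14)
√(√(-21 + 1545) + o(-30)) = √(√(-21 + 1545) - 14) = √(√1524 - 14) = √(2*√381 - 14) = √(-14 + 2*√381)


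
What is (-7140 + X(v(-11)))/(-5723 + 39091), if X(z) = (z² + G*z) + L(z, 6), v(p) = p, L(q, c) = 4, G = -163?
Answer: -2611/16684 ≈ -0.15650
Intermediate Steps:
X(z) = 4 + z² - 163*z (X(z) = (z² - 163*z) + 4 = 4 + z² - 163*z)
(-7140 + X(v(-11)))/(-5723 + 39091) = (-7140 + (4 + (-11)² - 163*(-11)))/(-5723 + 39091) = (-7140 + (4 + 121 + 1793))/33368 = (-7140 + 1918)*(1/33368) = -5222*1/33368 = -2611/16684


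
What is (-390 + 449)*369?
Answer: 21771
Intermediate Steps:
(-390 + 449)*369 = 59*369 = 21771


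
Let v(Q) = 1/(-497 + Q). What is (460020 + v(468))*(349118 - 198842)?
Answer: 2004768849804/29 ≈ 6.9130e+10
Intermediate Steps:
(460020 + v(468))*(349118 - 198842) = (460020 + 1/(-497 + 468))*(349118 - 198842) = (460020 + 1/(-29))*150276 = (460020 - 1/29)*150276 = (13340579/29)*150276 = 2004768849804/29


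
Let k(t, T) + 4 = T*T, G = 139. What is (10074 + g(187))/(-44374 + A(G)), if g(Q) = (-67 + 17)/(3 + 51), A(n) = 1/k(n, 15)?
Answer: -60106033/264779631 ≈ -0.22700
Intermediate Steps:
k(t, T) = -4 + T**2 (k(t, T) = -4 + T*T = -4 + T**2)
A(n) = 1/221 (A(n) = 1/(-4 + 15**2) = 1/(-4 + 225) = 1/221)
g(Q) = -25/27 (g(Q) = -50/54 = -50*1/54 = -25/27)
(10074 + g(187))/(-44374 + A(G)) = (10074 - 25/27)/(-44374 + 1/221) = 271973/(27*(-9806653/221)) = (271973/27)*(-221/9806653) = -60106033/264779631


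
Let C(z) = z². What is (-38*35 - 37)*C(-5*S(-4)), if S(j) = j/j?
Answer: -34175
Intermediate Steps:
S(j) = 1
(-38*35 - 37)*C(-5*S(-4)) = (-38*35 - 37)*(-5*1)² = (-1330 - 37)*(-5)² = -1367*25 = -34175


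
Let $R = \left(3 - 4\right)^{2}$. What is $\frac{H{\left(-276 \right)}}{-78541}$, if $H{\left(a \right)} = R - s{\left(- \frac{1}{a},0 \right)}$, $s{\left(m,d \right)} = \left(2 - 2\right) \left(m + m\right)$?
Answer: $- \frac{1}{78541} \approx -1.2732 \cdot 10^{-5}$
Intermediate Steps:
$s{\left(m,d \right)} = 0$ ($s{\left(m,d \right)} = 0 \cdot 2 m = 0$)
$R = 1$ ($R = \left(-1\right)^{2} = 1$)
$H{\left(a \right)} = 1$ ($H{\left(a \right)} = 1 - 0 = 1 + 0 = 1$)
$\frac{H{\left(-276 \right)}}{-78541} = 1 \frac{1}{-78541} = 1 \left(- \frac{1}{78541}\right) = - \frac{1}{78541}$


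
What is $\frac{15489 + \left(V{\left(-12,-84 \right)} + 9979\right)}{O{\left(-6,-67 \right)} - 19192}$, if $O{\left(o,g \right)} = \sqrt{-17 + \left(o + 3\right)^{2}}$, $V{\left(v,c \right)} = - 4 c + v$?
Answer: $- \frac{61875008}{46041609} - \frac{6448 i \sqrt{2}}{46041609} \approx -1.3439 - 0.00019806 i$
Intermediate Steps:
$V{\left(v,c \right)} = v - 4 c$
$O{\left(o,g \right)} = \sqrt{-17 + \left(3 + o\right)^{2}}$
$\frac{15489 + \left(V{\left(-12,-84 \right)} + 9979\right)}{O{\left(-6,-67 \right)} - 19192} = \frac{15489 + \left(\left(-12 - -336\right) + 9979\right)}{\sqrt{-17 + \left(3 - 6\right)^{2}} - 19192} = \frac{15489 + \left(\left(-12 + 336\right) + 9979\right)}{\sqrt{-17 + \left(-3\right)^{2}} - 19192} = \frac{15489 + \left(324 + 9979\right)}{\sqrt{-17 + 9} - 19192} = \frac{15489 + 10303}{\sqrt{-8} - 19192} = \frac{25792}{2 i \sqrt{2} - 19192} = \frac{25792}{-19192 + 2 i \sqrt{2}}$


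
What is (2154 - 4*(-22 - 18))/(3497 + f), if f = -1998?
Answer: 2314/1499 ≈ 1.5437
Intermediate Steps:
(2154 - 4*(-22 - 18))/(3497 + f) = (2154 - 4*(-22 - 18))/(3497 - 1998) = (2154 - 4*(-40))/1499 = (2154 + 160)*(1/1499) = 2314*(1/1499) = 2314/1499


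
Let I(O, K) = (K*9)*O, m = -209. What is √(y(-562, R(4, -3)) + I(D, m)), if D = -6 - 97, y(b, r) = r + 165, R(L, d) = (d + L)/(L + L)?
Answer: √3102530/4 ≈ 440.35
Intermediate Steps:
R(L, d) = (L + d)/(2*L) (R(L, d) = (L + d)/((2*L)) = (L + d)*(1/(2*L)) = (L + d)/(2*L))
y(b, r) = 165 + r
D = -103
I(O, K) = 9*K*O (I(O, K) = (9*K)*O = 9*K*O)
√(y(-562, R(4, -3)) + I(D, m)) = √((165 + (½)*(4 - 3)/4) + 9*(-209)*(-103)) = √((165 + (½)*(¼)*1) + 193743) = √((165 + ⅛) + 193743) = √(1321/8 + 193743) = √(1551265/8) = √3102530/4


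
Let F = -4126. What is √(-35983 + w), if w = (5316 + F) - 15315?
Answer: 2*I*√12527 ≈ 223.85*I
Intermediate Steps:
w = -14125 (w = (5316 - 4126) - 15315 = 1190 - 15315 = -14125)
√(-35983 + w) = √(-35983 - 14125) = √(-50108) = 2*I*√12527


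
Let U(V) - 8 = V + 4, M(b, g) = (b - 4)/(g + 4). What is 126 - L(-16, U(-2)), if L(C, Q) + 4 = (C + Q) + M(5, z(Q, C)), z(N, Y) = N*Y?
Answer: 21217/156 ≈ 136.01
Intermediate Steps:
M(b, g) = (-4 + b)/(4 + g)
U(V) = 12 + V (U(V) = 8 + (V + 4) = 8 + (4 + V) = 12 + V)
L(C, Q) = -4 + C + Q + 1/(4 + C*Q) (L(C, Q) = -4 + ((C + Q) + (-4 + 5)/(4 + Q*C)) = -4 + ((C + Q) + 1/(4 + C*Q)) = -4 + (C + Q + 1/(4 + C*Q)) = -4 + C + Q + 1/(4 + C*Q))
126 - L(-16, U(-2)) = 126 - (1 + (4 - 16*(12 - 2))*(-4 - 16 + (12 - 2)))/(4 - 16*(12 - 2)) = 126 - (1 + (4 - 16*10)*(-4 - 16 + 10))/(4 - 16*10) = 126 - (1 + (4 - 160)*(-10))/(4 - 160) = 126 - (1 - 156*(-10))/(-156) = 126 - (-1)*(1 + 1560)/156 = 126 - (-1)*1561/156 = 126 - 1*(-1561/156) = 126 + 1561/156 = 21217/156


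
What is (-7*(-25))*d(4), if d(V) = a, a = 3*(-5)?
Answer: -2625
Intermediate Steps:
a = -15
d(V) = -15
(-7*(-25))*d(4) = -7*(-25)*(-15) = 175*(-15) = -2625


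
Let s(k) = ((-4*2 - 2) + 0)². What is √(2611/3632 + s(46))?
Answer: √83039097/908 ≈ 10.036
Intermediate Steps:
s(k) = 100 (s(k) = ((-8 - 2) + 0)² = (-10 + 0)² = (-10)² = 100)
√(2611/3632 + s(46)) = √(2611/3632 + 100) = √(365811/3632) = √83039097/908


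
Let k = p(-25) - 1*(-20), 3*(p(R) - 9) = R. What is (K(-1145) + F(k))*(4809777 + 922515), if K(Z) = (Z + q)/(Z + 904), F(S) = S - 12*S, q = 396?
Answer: -309763505860/241 ≈ -1.2853e+9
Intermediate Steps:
p(R) = 9 + R/3
k = 62/3 (k = (9 + (1/3)*(-25)) - 1*(-20) = (9 - 25/3) + 20 = 2/3 + 20 = 62/3 ≈ 20.667)
F(S) = -11*S
K(Z) = (396 + Z)/(904 + Z) (K(Z) = (Z + 396)/(Z + 904) = (396 + Z)/(904 + Z))
(K(-1145) + F(k))*(4809777 + 922515) = ((396 - 1145)/(904 - 1145) - 11*62/3)*(4809777 + 922515) = (-749/(-241) - 682/3)*5732292 = (-1/241*(-749) - 682/3)*5732292 = (749/241 - 682/3)*5732292 = -162115/723*5732292 = -309763505860/241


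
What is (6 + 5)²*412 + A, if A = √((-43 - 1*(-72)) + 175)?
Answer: 49852 + 2*√51 ≈ 49866.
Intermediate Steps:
A = 2*√51 (A = √((-43 + 72) + 175) = √(29 + 175) = √204 = 2*√51 ≈ 14.283)
(6 + 5)²*412 + A = (6 + 5)²*412 + 2*√51 = 11²*412 + 2*√51 = 121*412 + 2*√51 = 49852 + 2*√51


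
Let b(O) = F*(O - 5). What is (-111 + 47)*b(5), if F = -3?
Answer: 0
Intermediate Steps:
b(O) = 15 - 3*O (b(O) = -3*(O - 5) = -3*(-5 + O) = 15 - 3*O)
(-111 + 47)*b(5) = (-111 + 47)*(15 - 3*5) = -64*(15 - 15) = -64*0 = 0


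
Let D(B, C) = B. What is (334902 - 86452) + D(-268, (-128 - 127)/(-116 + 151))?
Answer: 248182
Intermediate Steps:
(334902 - 86452) + D(-268, (-128 - 127)/(-116 + 151)) = (334902 - 86452) - 268 = 248450 - 268 = 248182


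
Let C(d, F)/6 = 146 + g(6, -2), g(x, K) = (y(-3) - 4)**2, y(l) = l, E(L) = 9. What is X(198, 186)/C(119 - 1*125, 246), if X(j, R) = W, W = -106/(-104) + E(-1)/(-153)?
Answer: 283/344760 ≈ 0.00082086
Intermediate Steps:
g(x, K) = 49 (g(x, K) = (-3 - 4)**2 = (-7)**2 = 49)
C(d, F) = 1170 (C(d, F) = 6*(146 + 49) = 6*195 = 1170)
W = 849/884 (W = -106/(-104) + 9/(-153) = -106*(-1/104) + 9*(-1/153) = 53/52 - 1/17 = 849/884 ≈ 0.96041)
X(j, R) = 849/884
X(198, 186)/C(119 - 1*125, 246) = (849/884)/1170 = (849/884)*(1/1170) = 283/344760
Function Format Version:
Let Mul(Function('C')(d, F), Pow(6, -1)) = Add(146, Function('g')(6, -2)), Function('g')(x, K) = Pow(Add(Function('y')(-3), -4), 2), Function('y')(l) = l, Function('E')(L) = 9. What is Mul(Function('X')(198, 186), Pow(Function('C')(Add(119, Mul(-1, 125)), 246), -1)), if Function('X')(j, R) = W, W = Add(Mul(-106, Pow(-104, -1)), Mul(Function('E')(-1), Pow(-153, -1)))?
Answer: Rational(283, 344760) ≈ 0.00082086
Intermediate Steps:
Function('g')(x, K) = 49 (Function('g')(x, K) = Pow(Add(-3, -4), 2) = Pow(-7, 2) = 49)
Function('C')(d, F) = 1170 (Function('C')(d, F) = Mul(6, Add(146, 49)) = Mul(6, 195) = 1170)
W = Rational(849, 884) (W = Add(Mul(-106, Pow(-104, -1)), Mul(9, Pow(-153, -1))) = Add(Mul(-106, Rational(-1, 104)), Mul(9, Rational(-1, 153))) = Add(Rational(53, 52), Rational(-1, 17)) = Rational(849, 884) ≈ 0.96041)
Function('X')(j, R) = Rational(849, 884)
Mul(Function('X')(198, 186), Pow(Function('C')(Add(119, Mul(-1, 125)), 246), -1)) = Mul(Rational(849, 884), Pow(1170, -1)) = Mul(Rational(849, 884), Rational(1, 1170)) = Rational(283, 344760)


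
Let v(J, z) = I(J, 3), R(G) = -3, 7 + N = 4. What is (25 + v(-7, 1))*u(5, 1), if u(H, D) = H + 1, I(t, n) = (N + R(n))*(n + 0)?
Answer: 42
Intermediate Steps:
N = -3 (N = -7 + 4 = -3)
I(t, n) = -6*n (I(t, n) = (-3 - 3)*(n + 0) = -6*n)
v(J, z) = -18 (v(J, z) = -6*3 = -18)
u(H, D) = 1 + H
(25 + v(-7, 1))*u(5, 1) = (25 - 18)*(1 + 5) = 7*6 = 42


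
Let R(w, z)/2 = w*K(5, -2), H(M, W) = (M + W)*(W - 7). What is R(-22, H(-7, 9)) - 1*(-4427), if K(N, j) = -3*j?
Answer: 4163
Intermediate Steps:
H(M, W) = (-7 + W)*(M + W) (H(M, W) = (M + W)*(-7 + W) = (-7 + W)*(M + W))
R(w, z) = 12*w (R(w, z) = 2*(w*(-3*(-2))) = 2*(w*6) = 2*(6*w) = 12*w)
R(-22, H(-7, 9)) - 1*(-4427) = 12*(-22) - 1*(-4427) = -264 + 4427 = 4163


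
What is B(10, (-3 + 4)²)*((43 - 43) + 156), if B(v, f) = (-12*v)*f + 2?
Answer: -18408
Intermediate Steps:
B(v, f) = 2 - 12*f*v (B(v, f) = -12*f*v + 2 = 2 - 12*f*v)
B(10, (-3 + 4)²)*((43 - 43) + 156) = (2 - 12*(-3 + 4)²*10)*((43 - 43) + 156) = (2 - 12*1²*10)*(0 + 156) = (2 - 12*1*10)*156 = (2 - 120)*156 = -118*156 = -18408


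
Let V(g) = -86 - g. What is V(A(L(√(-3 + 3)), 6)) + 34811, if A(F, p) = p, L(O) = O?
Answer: 34719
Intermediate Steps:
V(A(L(√(-3 + 3)), 6)) + 34811 = (-86 - 1*6) + 34811 = (-86 - 6) + 34811 = -92 + 34811 = 34719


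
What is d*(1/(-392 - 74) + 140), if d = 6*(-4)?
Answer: -782868/233 ≈ -3359.9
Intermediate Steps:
d = -24
d*(1/(-392 - 74) + 140) = -24*(1/(-392 - 74) + 140) = -24*(1/(-466) + 140) = -24*(-1/466 + 140) = -24*65239/466 = -782868/233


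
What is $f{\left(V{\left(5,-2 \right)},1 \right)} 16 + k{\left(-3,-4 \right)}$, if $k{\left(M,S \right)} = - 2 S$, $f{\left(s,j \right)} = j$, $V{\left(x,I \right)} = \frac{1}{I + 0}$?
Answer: $24$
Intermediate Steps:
$V{\left(x,I \right)} = \frac{1}{I}$
$f{\left(V{\left(5,-2 \right)},1 \right)} 16 + k{\left(-3,-4 \right)} = 1 \cdot 16 - -8 = 16 + 8 = 24$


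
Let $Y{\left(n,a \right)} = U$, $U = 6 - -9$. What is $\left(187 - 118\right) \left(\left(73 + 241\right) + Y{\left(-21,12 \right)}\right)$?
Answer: $22701$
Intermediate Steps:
$U = 15$ ($U = 6 + 9 = 15$)
$Y{\left(n,a \right)} = 15$
$\left(187 - 118\right) \left(\left(73 + 241\right) + Y{\left(-21,12 \right)}\right) = \left(187 - 118\right) \left(\left(73 + 241\right) + 15\right) = 69 \left(314 + 15\right) = 69 \cdot 329 = 22701$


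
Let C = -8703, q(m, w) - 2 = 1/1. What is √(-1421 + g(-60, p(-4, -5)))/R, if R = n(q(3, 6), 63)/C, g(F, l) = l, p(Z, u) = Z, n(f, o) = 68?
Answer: -43515*I*√57/68 ≈ -4831.3*I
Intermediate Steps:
q(m, w) = 3 (q(m, w) = 2 + 1/1 = 2 + 1 = 3)
R = -68/8703 (R = 68/(-8703) = 68*(-1/8703) = -68/8703 ≈ -0.0078134)
√(-1421 + g(-60, p(-4, -5)))/R = √(-1421 - 4)/(-68/8703) = √(-1425)*(-8703/68) = (5*I*√57)*(-8703/68) = -43515*I*√57/68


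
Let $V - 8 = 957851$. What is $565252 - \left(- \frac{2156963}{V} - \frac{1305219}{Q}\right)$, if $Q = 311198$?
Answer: $\frac{168494388448548459}{298083805082} \approx 5.6526 \cdot 10^{5}$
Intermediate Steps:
$V = 957859$ ($V = 8 + 957851 = 957859$)
$565252 - \left(- \frac{2156963}{V} - \frac{1305219}{Q}\right) = 565252 - \left(- \frac{2156963}{957859} - \frac{1305219}{311198}\right) = 565252 - - \frac{1921458337795}{298083805082} = 565252 + \frac{1921458337795}{298083805082} = \frac{168494388448548459}{298083805082}$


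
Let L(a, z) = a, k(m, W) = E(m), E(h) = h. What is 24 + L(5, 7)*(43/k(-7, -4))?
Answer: -47/7 ≈ -6.7143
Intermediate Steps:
k(m, W) = m
24 + L(5, 7)*(43/k(-7, -4)) = 24 + 5*(43/(-7)) = 24 + 5*(43*(-⅐)) = 24 + 5*(-43/7) = 24 - 215/7 = -47/7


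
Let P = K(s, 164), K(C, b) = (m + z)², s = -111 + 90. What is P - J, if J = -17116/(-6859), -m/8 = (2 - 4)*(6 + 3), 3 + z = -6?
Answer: 124988159/6859 ≈ 18223.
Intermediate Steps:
z = -9 (z = -3 - 6 = -9)
m = 144 (m = -8*(2 - 4)*(6 + 3) = -(-16)*9 = -8*(-18) = 144)
s = -21
K(C, b) = 18225 (K(C, b) = (144 - 9)² = 135² = 18225)
J = 17116/6859 (J = -17116*(-1/6859) = 17116/6859 ≈ 2.4954)
P = 18225
P - J = 18225 - 1*17116/6859 = 18225 - 17116/6859 = 124988159/6859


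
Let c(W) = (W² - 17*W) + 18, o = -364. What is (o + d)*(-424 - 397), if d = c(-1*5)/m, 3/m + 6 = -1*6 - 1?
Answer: 2262676/3 ≈ 7.5423e+5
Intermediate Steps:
c(W) = 18 + W² - 17*W
m = -3/13 (m = 3/(-6 + (-1*6 - 1)) = 3/(-6 + (-6 - 1)) = 3/(-6 - 7) = 3/(-13) = 3*(-1/13) = -3/13 ≈ -0.23077)
d = -1664/3 (d = (18 + (-1*5)² - (-17)*5)/(-3/13) = (18 + (-5)² - 17*(-5))*(-13/3) = (18 + 25 + 85)*(-13/3) = 128*(-13/3) = -1664/3 ≈ -554.67)
(o + d)*(-424 - 397) = (-364 - 1664/3)*(-424 - 397) = -2756/3*(-821) = 2262676/3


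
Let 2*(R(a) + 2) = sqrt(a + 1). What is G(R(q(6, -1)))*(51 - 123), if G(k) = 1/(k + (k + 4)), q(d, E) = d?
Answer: -72*sqrt(7)/7 ≈ -27.213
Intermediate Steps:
R(a) = -2 + sqrt(1 + a)/2 (R(a) = -2 + sqrt(a + 1)/2 = -2 + sqrt(1 + a)/2)
G(k) = 1/(4 + 2*k) (G(k) = 1/(k + (4 + k)) = 1/(4 + 2*k))
G(R(q(6, -1)))*(51 - 123) = (1/(2*(2 + (-2 + sqrt(1 + 6)/2))))*(51 - 123) = (1/(2*(2 + (-2 + sqrt(7)/2))))*(-72) = (1/(2*((sqrt(7)/2))))*(-72) = ((2*sqrt(7)/7)/2)*(-72) = (sqrt(7)/7)*(-72) = -72*sqrt(7)/7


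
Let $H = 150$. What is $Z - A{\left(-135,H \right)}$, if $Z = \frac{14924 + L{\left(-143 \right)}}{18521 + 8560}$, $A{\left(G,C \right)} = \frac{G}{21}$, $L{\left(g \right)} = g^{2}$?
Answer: $\frac{488752}{63189} \approx 7.7348$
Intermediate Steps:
$A{\left(G,C \right)} = \frac{G}{21}$ ($A{\left(G,C \right)} = G \frac{1}{21} = \frac{G}{21}$)
$Z = \frac{11791}{9027}$ ($Z = \frac{14924 + \left(-143\right)^{2}}{18521 + 8560} = \frac{14924 + 20449}{27081} = 35373 \cdot \frac{1}{27081} = \frac{11791}{9027} \approx 1.3062$)
$Z - A{\left(-135,H \right)} = \frac{11791}{9027} - \frac{1}{21} \left(-135\right) = \frac{11791}{9027} - - \frac{45}{7} = \frac{11791}{9027} + \frac{45}{7} = \frac{488752}{63189}$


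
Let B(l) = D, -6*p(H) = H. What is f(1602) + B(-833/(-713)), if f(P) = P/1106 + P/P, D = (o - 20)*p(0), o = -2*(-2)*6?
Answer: 1354/553 ≈ 2.4485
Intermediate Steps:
p(H) = -H/6
o = 24 (o = 4*6 = 24)
D = 0 (D = (24 - 20)*(-⅙*0) = 4*0 = 0)
B(l) = 0
f(P) = 1 + P/1106 (f(P) = P*(1/1106) + 1 = P/1106 + 1 = 1 + P/1106)
f(1602) + B(-833/(-713)) = (1 + (1/1106)*1602) + 0 = (1 + 801/553) + 0 = 1354/553 + 0 = 1354/553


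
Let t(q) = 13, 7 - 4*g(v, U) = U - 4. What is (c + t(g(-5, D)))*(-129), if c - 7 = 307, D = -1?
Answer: -42183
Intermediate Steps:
c = 314 (c = 7 + 307 = 314)
g(v, U) = 11/4 - U/4 (g(v, U) = 7/4 - (U - 4)/4 = 7/4 - (-4 + U)/4 = 7/4 + (1 - U/4) = 11/4 - U/4)
(c + t(g(-5, D)))*(-129) = (314 + 13)*(-129) = 327*(-129) = -42183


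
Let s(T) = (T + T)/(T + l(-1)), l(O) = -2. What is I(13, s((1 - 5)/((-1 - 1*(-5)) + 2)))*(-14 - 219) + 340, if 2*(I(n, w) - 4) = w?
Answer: -2601/4 ≈ -650.25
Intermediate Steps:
s(T) = 2*T/(-2 + T) (s(T) = (T + T)/(T - 2) = (2*T)/(-2 + T) = 2*T/(-2 + T))
I(n, w) = 4 + w/2
I(13, s((1 - 5)/((-1 - 1*(-5)) + 2)))*(-14 - 219) + 340 = (4 + (2*((1 - 5)/((-1 - 1*(-5)) + 2))/(-2 + (1 - 5)/((-1 - 1*(-5)) + 2)))/2)*(-14 - 219) + 340 = (4 + (2*(-4/((-1 + 5) + 2))/(-2 - 4/((-1 + 5) + 2)))/2)*(-233) + 340 = (4 + (2*(-4/(4 + 2))/(-2 - 4/(4 + 2)))/2)*(-233) + 340 = (4 + (2*(-4/6)/(-2 - 4/6))/2)*(-233) + 340 = (4 + (2*(-4*⅙)/(-2 - 4*⅙))/2)*(-233) + 340 = (4 + (2*(-⅔)/(-2 - ⅔))/2)*(-233) + 340 = (4 + (2*(-⅔)/(-8/3))/2)*(-233) + 340 = (4 + (2*(-⅔)*(-3/8))/2)*(-233) + 340 = (4 + (½)*(½))*(-233) + 340 = (4 + ¼)*(-233) + 340 = (17/4)*(-233) + 340 = -3961/4 + 340 = -2601/4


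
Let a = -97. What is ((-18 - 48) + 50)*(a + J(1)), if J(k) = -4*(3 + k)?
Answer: 1808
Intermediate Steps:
J(k) = -12 - 4*k
((-18 - 48) + 50)*(a + J(1)) = ((-18 - 48) + 50)*(-97 + (-12 - 4*1)) = (-66 + 50)*(-97 + (-12 - 4)) = -16*(-97 - 16) = -16*(-113) = 1808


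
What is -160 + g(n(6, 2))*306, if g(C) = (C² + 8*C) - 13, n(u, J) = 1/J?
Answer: -5675/2 ≈ -2837.5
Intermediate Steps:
g(C) = -13 + C² + 8*C
-160 + g(n(6, 2))*306 = -160 + (-13 + (1/2)² + 8/2)*306 = -160 + (-13 + (½)² + 8*(½))*306 = -160 + (-13 + ¼ + 4)*306 = -160 - 35/4*306 = -160 - 5355/2 = -5675/2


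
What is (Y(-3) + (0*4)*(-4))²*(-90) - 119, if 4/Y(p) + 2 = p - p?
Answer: -479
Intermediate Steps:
Y(p) = -2 (Y(p) = 4/(-2 + (p - p)) = 4/(-2 + 0) = 4/(-2) = 4*(-½) = -2)
(Y(-3) + (0*4)*(-4))²*(-90) - 119 = (-2 + (0*4)*(-4))²*(-90) - 119 = (-2 + 0*(-4))²*(-90) - 119 = (-2 + 0)²*(-90) - 119 = (-2)²*(-90) - 119 = 4*(-90) - 119 = -360 - 119 = -479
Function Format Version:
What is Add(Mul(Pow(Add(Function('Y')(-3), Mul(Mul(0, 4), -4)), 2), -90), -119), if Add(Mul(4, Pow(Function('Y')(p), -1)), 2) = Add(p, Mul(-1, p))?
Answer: -479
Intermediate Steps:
Function('Y')(p) = -2 (Function('Y')(p) = Mul(4, Pow(Add(-2, Add(p, Mul(-1, p))), -1)) = Mul(4, Pow(Add(-2, 0), -1)) = Mul(4, Pow(-2, -1)) = Mul(4, Rational(-1, 2)) = -2)
Add(Mul(Pow(Add(Function('Y')(-3), Mul(Mul(0, 4), -4)), 2), -90), -119) = Add(Mul(Pow(Add(-2, Mul(Mul(0, 4), -4)), 2), -90), -119) = Add(Mul(Pow(Add(-2, Mul(0, -4)), 2), -90), -119) = Add(Mul(Pow(Add(-2, 0), 2), -90), -119) = Add(Mul(Pow(-2, 2), -90), -119) = Add(Mul(4, -90), -119) = Add(-360, -119) = -479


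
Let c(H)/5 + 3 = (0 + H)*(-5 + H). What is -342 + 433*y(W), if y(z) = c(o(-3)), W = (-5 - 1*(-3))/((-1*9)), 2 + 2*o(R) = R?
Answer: 135027/4 ≈ 33757.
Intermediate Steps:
o(R) = -1 + R/2
c(H) = -15 + 5*H*(-5 + H) (c(H) = -15 + 5*((0 + H)*(-5 + H)) = -15 + 5*(H*(-5 + H)) = -15 + 5*H*(-5 + H))
W = 2/9 (W = (-5 + 3)/(-9) = -2*(-⅑) = 2/9 ≈ 0.22222)
y(z) = 315/4 (y(z) = -15 - 25*(-1 + (½)*(-3)) + 5*(-1 + (½)*(-3))² = -15 - 25*(-1 - 3/2) + 5*(-1 - 3/2)² = -15 - 25*(-5/2) + 5*(-5/2)² = -15 + 125/2 + 5*(25/4) = -15 + 125/2 + 125/4 = 315/4)
-342 + 433*y(W) = -342 + 433*(315/4) = -342 + 136395/4 = 135027/4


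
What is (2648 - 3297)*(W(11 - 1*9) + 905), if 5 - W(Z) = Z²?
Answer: -587994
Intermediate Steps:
W(Z) = 5 - Z²
(2648 - 3297)*(W(11 - 1*9) + 905) = (2648 - 3297)*((5 - (11 - 1*9)²) + 905) = -649*((5 - (11 - 9)²) + 905) = -649*((5 - 1*2²) + 905) = -649*((5 - 1*4) + 905) = -649*((5 - 4) + 905) = -649*(1 + 905) = -649*906 = -587994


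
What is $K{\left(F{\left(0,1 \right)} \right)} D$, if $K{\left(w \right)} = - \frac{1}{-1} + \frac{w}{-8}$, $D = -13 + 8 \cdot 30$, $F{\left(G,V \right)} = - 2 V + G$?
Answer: $\frac{1135}{4} \approx 283.75$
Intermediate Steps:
$F{\left(G,V \right)} = G - 2 V$
$D = 227$ ($D = -13 + 240 = 227$)
$K{\left(w \right)} = 1 - \frac{w}{8}$ ($K{\left(w \right)} = \left(-1\right) \left(-1\right) + w \left(- \frac{1}{8}\right) = 1 - \frac{w}{8}$)
$K{\left(F{\left(0,1 \right)} \right)} D = \left(1 - \frac{0 - 2}{8}\right) 227 = \left(1 - - \frac{1}{4}\right) 227 = \left(1 + \frac{1}{4}\right) 227 = \frac{5}{4} \cdot 227 = \frac{1135}{4}$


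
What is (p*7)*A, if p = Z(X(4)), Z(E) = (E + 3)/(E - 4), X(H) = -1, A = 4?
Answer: -56/5 ≈ -11.200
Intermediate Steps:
Z(E) = (3 + E)/(-4 + E)
p = -2/5 (p = (3 - 1)/(-4 - 1) = 2/(-5) = -1/5*2 = -2/5 ≈ -0.40000)
(p*7)*A = -2/5*7*4 = -14/5*4 = -56/5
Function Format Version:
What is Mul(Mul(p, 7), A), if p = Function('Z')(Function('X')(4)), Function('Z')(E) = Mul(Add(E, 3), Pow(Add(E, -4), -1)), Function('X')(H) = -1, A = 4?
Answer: Rational(-56, 5) ≈ -11.200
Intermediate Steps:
Function('Z')(E) = Mul(Pow(Add(-4, E), -1), Add(3, E)) (Function('Z')(E) = Mul(Add(3, E), Pow(Add(-4, E), -1)) = Mul(Pow(Add(-4, E), -1), Add(3, E)))
p = Rational(-2, 5) (p = Mul(Pow(Add(-4, -1), -1), Add(3, -1)) = Mul(Pow(-5, -1), 2) = Mul(Rational(-1, 5), 2) = Rational(-2, 5) ≈ -0.40000)
Mul(Mul(p, 7), A) = Mul(Mul(Rational(-2, 5), 7), 4) = Mul(Rational(-14, 5), 4) = Rational(-56, 5)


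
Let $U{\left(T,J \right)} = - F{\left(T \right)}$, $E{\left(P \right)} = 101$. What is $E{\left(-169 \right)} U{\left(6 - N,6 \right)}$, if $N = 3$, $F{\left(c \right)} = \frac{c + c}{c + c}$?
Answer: $-101$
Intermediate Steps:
$F{\left(c \right)} = 1$ ($F{\left(c \right)} = \frac{2 c}{2 c} = 2 c \frac{1}{2 c} = 1$)
$U{\left(T,J \right)} = -1$ ($U{\left(T,J \right)} = \left(-1\right) 1 = -1$)
$E{\left(-169 \right)} U{\left(6 - N,6 \right)} = 101 \left(-1\right) = -101$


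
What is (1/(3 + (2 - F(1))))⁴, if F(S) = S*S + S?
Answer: 1/81 ≈ 0.012346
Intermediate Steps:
F(S) = S + S² (F(S) = S² + S = S + S²)
(1/(3 + (2 - F(1))))⁴ = (1/(3 + (2 - (1 + 1))))⁴ = (1/(3 + (2 - 2)))⁴ = (1/(3 + 0))⁴ = (1/3)⁴ = (⅓)⁴ = 1/81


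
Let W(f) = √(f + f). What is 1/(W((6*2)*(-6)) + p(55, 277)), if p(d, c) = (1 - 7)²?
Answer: 1/40 - I/120 ≈ 0.025 - 0.0083333*I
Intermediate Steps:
W(f) = √2*√f (W(f) = √(2*f) = √2*√f)
p(d, c) = 36 (p(d, c) = (-6)² = 36)
1/(W((6*2)*(-6)) + p(55, 277)) = 1/(√2*√((6*2)*(-6)) + 36) = 1/(√2*√(12*(-6)) + 36) = 1/(√2*√(-72) + 36) = 1/(√2*(6*I*√2) + 36) = 1/(12*I + 36) = 1/(36 + 12*I) = (36 - 12*I)/1440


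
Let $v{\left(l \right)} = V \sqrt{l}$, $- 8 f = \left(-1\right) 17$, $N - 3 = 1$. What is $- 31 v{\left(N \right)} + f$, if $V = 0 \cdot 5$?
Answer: $\frac{17}{8} \approx 2.125$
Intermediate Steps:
$N = 4$ ($N = 3 + 1 = 4$)
$f = \frac{17}{8}$ ($f = - \frac{\left(-1\right) 17}{8} = \left(- \frac{1}{8}\right) \left(-17\right) = \frac{17}{8} \approx 2.125$)
$V = 0$
$v{\left(l \right)} = 0$ ($v{\left(l \right)} = 0 \sqrt{l} = 0$)
$- 31 v{\left(N \right)} + f = \left(-31\right) 0 + \frac{17}{8} = 0 + \frac{17}{8} = \frac{17}{8}$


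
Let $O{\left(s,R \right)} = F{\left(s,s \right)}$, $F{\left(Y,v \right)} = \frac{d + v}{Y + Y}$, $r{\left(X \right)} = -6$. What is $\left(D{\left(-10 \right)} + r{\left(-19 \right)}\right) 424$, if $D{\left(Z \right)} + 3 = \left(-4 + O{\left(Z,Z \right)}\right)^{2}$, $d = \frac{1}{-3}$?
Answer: $\frac{597893}{450} \approx 1328.7$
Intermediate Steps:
$d = - \frac{1}{3} \approx -0.33333$
$F{\left(Y,v \right)} = \frac{- \frac{1}{3} + v}{2 Y}$ ($F{\left(Y,v \right)} = \frac{- \frac{1}{3} + v}{Y + Y} = \frac{- \frac{1}{3} + v}{2 Y}$)
$O{\left(s,R \right)} = \frac{-1 + 3 s}{6 s}$
$D{\left(Z \right)} = -3 + \left(-4 + \frac{-1 + 3 Z}{6 Z}\right)^{2}$
$\left(D{\left(-10 \right)} + r{\left(-19 \right)}\right) 424 = \left(\frac{1 + 42 \left(-10\right) + 333 \left(-10\right)^{2}}{36 \cdot 100} - 6\right) 424 = \left(\frac{1}{36} \cdot \frac{1}{100} \left(1 - 420 + 333 \cdot 100\right) - 6\right) 424 = \left(\frac{1}{36} \cdot \frac{1}{100} \left(1 - 420 + 33300\right) - 6\right) 424 = \left(\frac{1}{36} \cdot \frac{1}{100} \cdot 32881 - 6\right) 424 = \left(\frac{32881}{3600} - 6\right) 424 = \frac{11281}{3600} \cdot 424 = \frac{597893}{450}$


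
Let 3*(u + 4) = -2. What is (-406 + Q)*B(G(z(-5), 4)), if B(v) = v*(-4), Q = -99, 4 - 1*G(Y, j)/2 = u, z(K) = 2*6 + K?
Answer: 105040/3 ≈ 35013.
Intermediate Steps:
z(K) = 12 + K
u = -14/3 (u = -4 + (⅓)*(-2) = -4 - ⅔ = -14/3 ≈ -4.6667)
G(Y, j) = 52/3 (G(Y, j) = 8 - 2*(-14/3) = 8 + 28/3 = 52/3)
B(v) = -4*v
(-406 + Q)*B(G(z(-5), 4)) = (-406 - 99)*(-4*52/3) = -505*(-208/3) = 105040/3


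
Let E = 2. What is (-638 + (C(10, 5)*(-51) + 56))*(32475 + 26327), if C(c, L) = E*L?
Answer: -64211784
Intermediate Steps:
C(c, L) = 2*L
(-638 + (C(10, 5)*(-51) + 56))*(32475 + 26327) = (-638 + ((2*5)*(-51) + 56))*(32475 + 26327) = (-638 + (10*(-51) + 56))*58802 = (-638 + (-510 + 56))*58802 = (-638 - 454)*58802 = -1092*58802 = -64211784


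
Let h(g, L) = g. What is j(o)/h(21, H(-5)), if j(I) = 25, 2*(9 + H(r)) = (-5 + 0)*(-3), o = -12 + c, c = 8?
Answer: 25/21 ≈ 1.1905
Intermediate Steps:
o = -4 (o = -12 + 8 = -4)
H(r) = -3/2 (H(r) = -9 + ((-5 + 0)*(-3))/2 = -9 + (-5*(-3))/2 = -9 + (½)*15 = -9 + 15/2 = -3/2)
j(o)/h(21, H(-5)) = 25/21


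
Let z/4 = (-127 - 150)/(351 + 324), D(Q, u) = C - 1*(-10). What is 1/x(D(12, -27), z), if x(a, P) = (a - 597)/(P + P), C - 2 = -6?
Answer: 2216/398925 ≈ 0.0055549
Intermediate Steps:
C = -4 (C = 2 - 6 = -4)
D(Q, u) = 6 (D(Q, u) = -4 - 1*(-10) = -4 + 10 = 6)
z = -1108/675 (z = 4*((-127 - 150)/(351 + 324)) = 4*(-277/675) = -1108/675 ≈ -1.6415)
x(a, P) = (-597 + a)/(2*P) (x(a, P) = (-597 + a)/((2*P)) = (-597 + a)*(1/(2*P)) = (-597 + a)/(2*P))
1/x(D(12, -27), z) = 1/((-597 + 6)/(2*(-1108/675))) = 1/((½)*(-675/1108)*(-591)) = 1/(398925/2216) = 2216/398925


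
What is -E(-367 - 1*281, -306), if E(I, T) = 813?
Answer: -813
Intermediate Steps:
-E(-367 - 1*281, -306) = -1*813 = -813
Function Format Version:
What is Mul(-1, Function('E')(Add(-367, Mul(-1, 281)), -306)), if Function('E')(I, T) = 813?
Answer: -813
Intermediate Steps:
Mul(-1, Function('E')(Add(-367, Mul(-1, 281)), -306)) = Mul(-1, 813) = -813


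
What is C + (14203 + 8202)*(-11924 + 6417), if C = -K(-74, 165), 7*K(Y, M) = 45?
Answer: -863690390/7 ≈ -1.2338e+8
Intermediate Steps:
K(Y, M) = 45/7 (K(Y, M) = (⅐)*45 = 45/7)
C = -45/7 (C = -1*45/7 = -45/7 ≈ -6.4286)
C + (14203 + 8202)*(-11924 + 6417) = -45/7 + (14203 + 8202)*(-11924 + 6417) = -45/7 + 22405*(-5507) = -45/7 - 123384335 = -863690390/7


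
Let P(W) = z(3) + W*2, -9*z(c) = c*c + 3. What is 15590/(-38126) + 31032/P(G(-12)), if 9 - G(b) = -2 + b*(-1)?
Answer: -887383499/95315 ≈ -9310.0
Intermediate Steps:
G(b) = 11 + b (G(b) = 9 - (-2 + b*(-1)) = 9 - (-2 - b) = 9 + (2 + b) = 11 + b)
z(c) = -⅓ - c²/9 (z(c) = -(c*c + 3)/9 = -(c² + 3)/9 = -(3 + c²)/9 = -⅓ - c²/9)
P(W) = -4/3 + 2*W (P(W) = (-⅓ - ⅑*3²) + W*2 = (-⅓ - ⅑*9) + 2*W = (-⅓ - 1) + 2*W = -4/3 + 2*W)
15590/(-38126) + 31032/P(G(-12)) = 15590/(-38126) + 31032/(-4/3 + 2*(11 - 12)) = 15590*(-1/38126) + 31032/(-4/3 + 2*(-1)) = -7795/19063 + 31032/(-4/3 - 2) = -7795/19063 + 31032/(-10/3) = -7795/19063 + 31032*(-3/10) = -7795/19063 - 46548/5 = -887383499/95315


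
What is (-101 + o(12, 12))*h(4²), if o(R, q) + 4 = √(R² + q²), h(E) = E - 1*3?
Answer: -1365 + 156*√2 ≈ -1144.4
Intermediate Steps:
h(E) = -3 + E (h(E) = E - 3 = -3 + E)
o(R, q) = -4 + √(R² + q²)
(-101 + o(12, 12))*h(4²) = (-101 + (-4 + √(12² + 12²)))*(-3 + 4²) = (-101 + (-4 + √(144 + 144)))*(-3 + 16) = (-101 + (-4 + √288))*13 = (-101 + (-4 + 12*√2))*13 = (-105 + 12*√2)*13 = -1365 + 156*√2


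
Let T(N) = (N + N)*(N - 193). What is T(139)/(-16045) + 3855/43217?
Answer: 710627079/693416765 ≈ 1.0248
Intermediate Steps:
T(N) = 2*N*(-193 + N) (T(N) = (2*N)*(-193 + N) = 2*N*(-193 + N))
T(139)/(-16045) + 3855/43217 = (2*139*(-193 + 139))/(-16045) + 3855/43217 = (2*139*(-54))*(-1/16045) + 3855*(1/43217) = -15012*(-1/16045) + 3855/43217 = 15012/16045 + 3855/43217 = 710627079/693416765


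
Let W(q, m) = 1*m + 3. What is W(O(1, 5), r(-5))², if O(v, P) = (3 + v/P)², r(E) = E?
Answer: 4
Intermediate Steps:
W(q, m) = 3 + m (W(q, m) = m + 3 = 3 + m)
W(O(1, 5), r(-5))² = (3 - 5)² = (-2)² = 4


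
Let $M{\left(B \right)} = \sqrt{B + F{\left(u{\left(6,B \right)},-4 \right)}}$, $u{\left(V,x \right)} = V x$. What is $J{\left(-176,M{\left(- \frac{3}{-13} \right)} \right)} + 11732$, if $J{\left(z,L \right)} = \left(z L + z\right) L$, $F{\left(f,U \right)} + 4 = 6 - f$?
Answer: $\frac{150580}{13} - \frac{176 \sqrt{143}}{13} \approx 11421.0$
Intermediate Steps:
$F{\left(f,U \right)} = 2 - f$ ($F{\left(f,U \right)} = -4 - \left(-6 + f\right) = 2 - f$)
$M{\left(B \right)} = \sqrt{2 - 5 B}$ ($M{\left(B \right)} = \sqrt{B - \left(-2 + 6 B\right)} = \sqrt{2 - 5 B}$)
$J{\left(z,L \right)} = L \left(z + L z\right)$ ($J{\left(z,L \right)} = \left(L z + z\right) L = \left(z + L z\right) L = L \left(z + L z\right)$)
$J{\left(-176,M{\left(- \frac{3}{-13} \right)} \right)} + 11732 = \sqrt{2 - 5 \left(- \frac{3}{-13}\right)} \left(-176\right) \left(1 + \sqrt{2 - 5 \left(- \frac{3}{-13}\right)}\right) + 11732 = \sqrt{2 - 5 \left(\left(-3\right) \left(- \frac{1}{13}\right)\right)} \left(-176\right) \left(1 + \sqrt{2 - 5 \left(\left(-3\right) \left(- \frac{1}{13}\right)\right)}\right) + 11732 = \sqrt{2 - \frac{15}{13}} \left(-176\right) \left(1 + \sqrt{2 - \frac{15}{13}}\right) + 11732 = \sqrt{\frac{11}{13}} \left(-176\right) \left(1 + \sqrt{\frac{11}{13}}\right) + 11732 = \frac{\sqrt{143}}{13} \left(-176\right) \left(1 + \frac{\sqrt{143}}{13}\right) + 11732 = - \frac{176 \sqrt{143} \left(1 + \frac{\sqrt{143}}{13}\right)}{13} + 11732 = 11732 - \frac{176 \sqrt{143} \left(1 + \frac{\sqrt{143}}{13}\right)}{13}$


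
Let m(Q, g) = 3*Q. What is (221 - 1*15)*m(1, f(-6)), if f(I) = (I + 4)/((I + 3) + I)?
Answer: 618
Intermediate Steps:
f(I) = (4 + I)/(3 + 2*I) (f(I) = (4 + I)/((3 + I) + I) = (4 + I)/(3 + 2*I))
(221 - 1*15)*m(1, f(-6)) = (221 - 1*15)*(3*1) = (221 - 15)*3 = 206*3 = 618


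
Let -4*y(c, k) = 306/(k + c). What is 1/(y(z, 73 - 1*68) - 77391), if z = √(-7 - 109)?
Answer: 2*(-2*√29 + 5*I)/(9*(-86007*I + 34396*√29)) ≈ -1.2921e-5 - 9.7557e-10*I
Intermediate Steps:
z = 2*I*√29 (z = √(-116) = 2*I*√29 ≈ 10.77*I)
y(c, k) = -153/(2*(c + k)) (y(c, k) = -153/(2*(k + c)) = -153/(2*(c + k)))
1/(y(z, 73 - 1*68) - 77391) = 1/(-153/(2*(2*I*√29) + 2*(73 - 1*68)) - 77391) = 1/(-153/(4*I*√29 + 2*(73 - 68)) - 77391) = 1/(-153/(4*I*√29 + 2*5) - 77391) = 1/(-153/(4*I*√29 + 10) - 77391) = 1/(-153/(10 + 4*I*√29) - 77391) = 1/(-77391 - 153/(10 + 4*I*√29))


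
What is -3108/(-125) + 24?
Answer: 6108/125 ≈ 48.864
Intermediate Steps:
-3108/(-125) + 24 = -3108*(-1)/125 + 24 = -28*(-111/125) + 24 = 3108/125 + 24 = 6108/125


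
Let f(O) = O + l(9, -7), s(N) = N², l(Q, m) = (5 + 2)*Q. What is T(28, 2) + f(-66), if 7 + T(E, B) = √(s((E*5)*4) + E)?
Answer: -10 + 2*√78407 ≈ 550.03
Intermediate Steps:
l(Q, m) = 7*Q
f(O) = 63 + O (f(O) = O + 7*9 = O + 63 = 63 + O)
T(E, B) = -7 + √(E + 400*E²) (T(E, B) = -7 + √(((E*5)*4)² + E) = -7 + √(((5*E)*4)² + E) = -7 + √((20*E)² + E) = -7 + √(400*E² + E) = -7 + √(E + 400*E²))
T(28, 2) + f(-66) = (-7 + √(28*(1 + 400*28))) + (63 - 66) = (-7 + √(28*(1 + 11200))) - 3 = (-7 + √(28*11201)) - 3 = (-7 + √313628) - 3 = (-7 + 2*√78407) - 3 = -10 + 2*√78407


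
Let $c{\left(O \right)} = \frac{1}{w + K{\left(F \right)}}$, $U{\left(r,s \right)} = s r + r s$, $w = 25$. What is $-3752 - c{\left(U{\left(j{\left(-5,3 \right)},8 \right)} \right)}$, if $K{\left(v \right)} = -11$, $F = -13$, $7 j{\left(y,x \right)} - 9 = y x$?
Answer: $- \frac{52529}{14} \approx -3752.1$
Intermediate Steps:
$j{\left(y,x \right)} = \frac{9}{7} + \frac{x y}{7}$ ($j{\left(y,x \right)} = \frac{9}{7} + \frac{y x}{7} = \frac{9}{7} + \frac{x y}{7}$)
$U{\left(r,s \right)} = 2 r s$ ($U{\left(r,s \right)} = r s + r s = 2 r s$)
$c{\left(O \right)} = \frac{1}{14}$ ($c{\left(O \right)} = \frac{1}{25 - 11} = \frac{1}{14}$)
$-3752 - c{\left(U{\left(j{\left(-5,3 \right)},8 \right)} \right)} = -3752 - \frac{1}{14} = - \frac{52529}{14}$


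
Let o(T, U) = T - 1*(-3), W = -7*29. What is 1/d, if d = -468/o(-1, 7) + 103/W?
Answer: -203/47605 ≈ -0.0042643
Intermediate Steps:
W = -203
o(T, U) = 3 + T (o(T, U) = T + 3 = 3 + T)
d = -47605/203 (d = -468/(3 - 1) + 103/(-203) = -468/2 + 103*(-1/203) = -468*½ - 103/203 = -234 - 103/203 = -47605/203 ≈ -234.51)
1/d = 1/(-47605/203) = -203/47605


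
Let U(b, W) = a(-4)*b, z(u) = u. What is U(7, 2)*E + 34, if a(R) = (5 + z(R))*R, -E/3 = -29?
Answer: -2402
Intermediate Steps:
E = 87 (E = -3*(-29) = 87)
a(R) = R*(5 + R) (a(R) = (5 + R)*R = R*(5 + R))
U(b, W) = -4*b (U(b, W) = (-4*(5 - 4))*b = (-4*1)*b = -4*b)
U(7, 2)*E + 34 = -4*7*87 + 34 = -28*87 + 34 = -2436 + 34 = -2402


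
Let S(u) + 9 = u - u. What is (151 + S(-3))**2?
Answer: 20164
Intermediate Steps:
S(u) = -9 (S(u) = -9 + (u - u) = -9 + 0 = -9)
(151 + S(-3))**2 = (151 - 9)**2 = 142**2 = 20164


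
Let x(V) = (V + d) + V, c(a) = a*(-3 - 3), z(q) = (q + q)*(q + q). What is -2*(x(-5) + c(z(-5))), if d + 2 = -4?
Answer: 1232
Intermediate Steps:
d = -6 (d = -2 - 4 = -6)
z(q) = 4*q² (z(q) = (2*q)*(2*q) = 4*q²)
c(a) = -6*a (c(a) = a*(-6) = -6*a)
x(V) = -6 + 2*V (x(V) = (V - 6) + V = (-6 + V) + V = -6 + 2*V)
-2*(x(-5) + c(z(-5))) = -2*((-6 + 2*(-5)) - 24*(-5)²) = -2*((-6 - 10) - 24*25) = -2*(-16 - 6*100) = -2*(-16 - 600) = -2*(-616) = 1232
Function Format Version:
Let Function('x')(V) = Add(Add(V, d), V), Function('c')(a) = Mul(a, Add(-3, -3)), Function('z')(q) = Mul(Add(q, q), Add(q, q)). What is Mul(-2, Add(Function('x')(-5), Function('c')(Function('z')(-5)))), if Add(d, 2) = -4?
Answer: 1232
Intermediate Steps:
d = -6 (d = Add(-2, -4) = -6)
Function('z')(q) = Mul(4, Pow(q, 2)) (Function('z')(q) = Mul(Mul(2, q), Mul(2, q)) = Mul(4, Pow(q, 2)))
Function('c')(a) = Mul(-6, a) (Function('c')(a) = Mul(a, -6) = Mul(-6, a))
Function('x')(V) = Add(-6, Mul(2, V)) (Function('x')(V) = Add(Add(V, -6), V) = Add(Add(-6, V), V) = Add(-6, Mul(2, V)))
Mul(-2, Add(Function('x')(-5), Function('c')(Function('z')(-5)))) = Mul(-2, Add(Add(-6, Mul(2, -5)), Mul(-6, Mul(4, Pow(-5, 2))))) = Mul(-2, Add(Add(-6, -10), Mul(-6, Mul(4, 25)))) = Mul(-2, Add(-16, Mul(-6, 100))) = Mul(-2, Add(-16, -600)) = Mul(-2, -616) = 1232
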